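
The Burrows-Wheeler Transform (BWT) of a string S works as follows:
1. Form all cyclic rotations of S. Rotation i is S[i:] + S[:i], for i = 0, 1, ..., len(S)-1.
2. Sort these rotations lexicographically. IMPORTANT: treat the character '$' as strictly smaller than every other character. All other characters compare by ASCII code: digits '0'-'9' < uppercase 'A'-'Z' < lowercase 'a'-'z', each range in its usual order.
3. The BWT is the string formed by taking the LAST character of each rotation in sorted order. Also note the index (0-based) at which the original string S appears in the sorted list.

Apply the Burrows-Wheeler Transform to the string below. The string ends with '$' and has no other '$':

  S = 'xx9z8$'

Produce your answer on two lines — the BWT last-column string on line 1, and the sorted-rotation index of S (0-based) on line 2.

All 6 rotations (rotation i = S[i:]+S[:i]):
  rot[0] = xx9z8$
  rot[1] = x9z8$x
  rot[2] = 9z8$xx
  rot[3] = z8$xx9
  rot[4] = 8$xx9z
  rot[5] = $xx9z8
Sorted (with $ < everything):
  sorted[0] = $xx9z8  (last char: '8')
  sorted[1] = 8$xx9z  (last char: 'z')
  sorted[2] = 9z8$xx  (last char: 'x')
  sorted[3] = x9z8$x  (last char: 'x')
  sorted[4] = xx9z8$  (last char: '$')
  sorted[5] = z8$xx9  (last char: '9')
Last column: 8zxx$9
Original string S is at sorted index 4

Answer: 8zxx$9
4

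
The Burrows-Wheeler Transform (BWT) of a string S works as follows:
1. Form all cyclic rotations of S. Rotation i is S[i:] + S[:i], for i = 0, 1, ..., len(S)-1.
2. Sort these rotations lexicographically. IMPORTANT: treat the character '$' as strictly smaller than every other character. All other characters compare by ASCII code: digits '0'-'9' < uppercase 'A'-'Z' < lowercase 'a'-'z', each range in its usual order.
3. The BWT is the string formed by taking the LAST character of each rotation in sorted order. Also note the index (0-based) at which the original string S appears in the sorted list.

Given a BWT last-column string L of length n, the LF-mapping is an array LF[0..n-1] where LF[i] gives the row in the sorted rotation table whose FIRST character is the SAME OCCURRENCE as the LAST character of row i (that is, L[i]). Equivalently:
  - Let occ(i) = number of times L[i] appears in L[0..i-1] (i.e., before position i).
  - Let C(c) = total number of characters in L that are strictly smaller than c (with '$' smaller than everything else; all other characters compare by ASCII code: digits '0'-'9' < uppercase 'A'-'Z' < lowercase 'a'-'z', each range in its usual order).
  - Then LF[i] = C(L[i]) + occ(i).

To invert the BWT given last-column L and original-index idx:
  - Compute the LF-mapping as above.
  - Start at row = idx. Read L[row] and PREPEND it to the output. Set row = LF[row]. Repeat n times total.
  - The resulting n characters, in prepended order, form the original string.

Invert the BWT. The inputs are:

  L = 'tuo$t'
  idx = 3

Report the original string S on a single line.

LF mapping: 2 4 1 0 3
Walk LF starting at row 3, prepending L[row]:
  step 1: row=3, L[3]='$', prepend. Next row=LF[3]=0
  step 2: row=0, L[0]='t', prepend. Next row=LF[0]=2
  step 3: row=2, L[2]='o', prepend. Next row=LF[2]=1
  step 4: row=1, L[1]='u', prepend. Next row=LF[1]=4
  step 5: row=4, L[4]='t', prepend. Next row=LF[4]=3
Reversed output: tuot$

Answer: tuot$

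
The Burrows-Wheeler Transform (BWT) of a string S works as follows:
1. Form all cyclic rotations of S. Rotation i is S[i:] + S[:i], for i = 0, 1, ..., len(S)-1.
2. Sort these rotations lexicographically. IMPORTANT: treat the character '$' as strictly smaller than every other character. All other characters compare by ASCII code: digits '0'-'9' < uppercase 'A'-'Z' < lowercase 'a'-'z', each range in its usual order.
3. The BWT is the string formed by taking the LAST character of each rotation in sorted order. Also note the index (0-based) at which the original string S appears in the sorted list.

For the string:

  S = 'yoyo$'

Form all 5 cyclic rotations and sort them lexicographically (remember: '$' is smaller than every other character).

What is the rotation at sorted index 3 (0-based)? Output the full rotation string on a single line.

Answer: yo$yo

Derivation:
All 5 rotations (rotation i = S[i:]+S[:i]):
  rot[0] = yoyo$
  rot[1] = oyo$y
  rot[2] = yo$yo
  rot[3] = o$yoy
  rot[4] = $yoyo
Sorted (with $ < everything):
  sorted[0] = $yoyo
  sorted[1] = o$yoy
  sorted[2] = oyo$y
  sorted[3] = yo$yo
  sorted[4] = yoyo$
sorted[3] = yo$yo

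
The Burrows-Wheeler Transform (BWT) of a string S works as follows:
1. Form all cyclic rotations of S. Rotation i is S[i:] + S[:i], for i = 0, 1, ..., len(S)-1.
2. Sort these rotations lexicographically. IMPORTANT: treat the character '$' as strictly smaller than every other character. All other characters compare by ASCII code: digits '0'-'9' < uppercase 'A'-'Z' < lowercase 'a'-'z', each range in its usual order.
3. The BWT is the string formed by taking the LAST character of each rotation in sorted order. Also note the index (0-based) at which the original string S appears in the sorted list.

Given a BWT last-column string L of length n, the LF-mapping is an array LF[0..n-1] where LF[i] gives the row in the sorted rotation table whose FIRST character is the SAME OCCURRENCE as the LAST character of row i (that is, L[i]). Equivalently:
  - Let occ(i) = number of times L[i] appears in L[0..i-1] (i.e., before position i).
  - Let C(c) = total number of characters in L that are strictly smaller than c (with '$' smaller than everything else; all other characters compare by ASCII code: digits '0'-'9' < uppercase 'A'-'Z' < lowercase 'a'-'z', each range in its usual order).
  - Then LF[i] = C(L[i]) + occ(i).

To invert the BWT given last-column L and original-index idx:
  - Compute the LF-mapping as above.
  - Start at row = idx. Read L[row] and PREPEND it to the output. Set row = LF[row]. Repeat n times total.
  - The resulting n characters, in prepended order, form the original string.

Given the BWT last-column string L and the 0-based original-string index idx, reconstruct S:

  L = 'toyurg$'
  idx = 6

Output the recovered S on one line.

Answer: yogurt$

Derivation:
LF mapping: 4 2 6 5 3 1 0
Walk LF starting at row 6, prepending L[row]:
  step 1: row=6, L[6]='$', prepend. Next row=LF[6]=0
  step 2: row=0, L[0]='t', prepend. Next row=LF[0]=4
  step 3: row=4, L[4]='r', prepend. Next row=LF[4]=3
  step 4: row=3, L[3]='u', prepend. Next row=LF[3]=5
  step 5: row=5, L[5]='g', prepend. Next row=LF[5]=1
  step 6: row=1, L[1]='o', prepend. Next row=LF[1]=2
  step 7: row=2, L[2]='y', prepend. Next row=LF[2]=6
Reversed output: yogurt$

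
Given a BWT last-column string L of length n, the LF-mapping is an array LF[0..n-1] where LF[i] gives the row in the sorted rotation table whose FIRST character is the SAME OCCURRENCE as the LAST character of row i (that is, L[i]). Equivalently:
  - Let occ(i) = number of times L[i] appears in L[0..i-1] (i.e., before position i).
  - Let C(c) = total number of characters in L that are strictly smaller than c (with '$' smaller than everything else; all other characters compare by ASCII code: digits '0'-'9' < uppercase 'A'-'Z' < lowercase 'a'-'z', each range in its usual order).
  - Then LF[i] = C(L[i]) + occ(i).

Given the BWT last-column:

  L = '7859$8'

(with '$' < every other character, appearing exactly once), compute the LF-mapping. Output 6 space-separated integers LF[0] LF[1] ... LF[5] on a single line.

Char counts: '$':1, '5':1, '7':1, '8':2, '9':1
C (first-col start): C('$')=0, C('5')=1, C('7')=2, C('8')=3, C('9')=5
L[0]='7': occ=0, LF[0]=C('7')+0=2+0=2
L[1]='8': occ=0, LF[1]=C('8')+0=3+0=3
L[2]='5': occ=0, LF[2]=C('5')+0=1+0=1
L[3]='9': occ=0, LF[3]=C('9')+0=5+0=5
L[4]='$': occ=0, LF[4]=C('$')+0=0+0=0
L[5]='8': occ=1, LF[5]=C('8')+1=3+1=4

Answer: 2 3 1 5 0 4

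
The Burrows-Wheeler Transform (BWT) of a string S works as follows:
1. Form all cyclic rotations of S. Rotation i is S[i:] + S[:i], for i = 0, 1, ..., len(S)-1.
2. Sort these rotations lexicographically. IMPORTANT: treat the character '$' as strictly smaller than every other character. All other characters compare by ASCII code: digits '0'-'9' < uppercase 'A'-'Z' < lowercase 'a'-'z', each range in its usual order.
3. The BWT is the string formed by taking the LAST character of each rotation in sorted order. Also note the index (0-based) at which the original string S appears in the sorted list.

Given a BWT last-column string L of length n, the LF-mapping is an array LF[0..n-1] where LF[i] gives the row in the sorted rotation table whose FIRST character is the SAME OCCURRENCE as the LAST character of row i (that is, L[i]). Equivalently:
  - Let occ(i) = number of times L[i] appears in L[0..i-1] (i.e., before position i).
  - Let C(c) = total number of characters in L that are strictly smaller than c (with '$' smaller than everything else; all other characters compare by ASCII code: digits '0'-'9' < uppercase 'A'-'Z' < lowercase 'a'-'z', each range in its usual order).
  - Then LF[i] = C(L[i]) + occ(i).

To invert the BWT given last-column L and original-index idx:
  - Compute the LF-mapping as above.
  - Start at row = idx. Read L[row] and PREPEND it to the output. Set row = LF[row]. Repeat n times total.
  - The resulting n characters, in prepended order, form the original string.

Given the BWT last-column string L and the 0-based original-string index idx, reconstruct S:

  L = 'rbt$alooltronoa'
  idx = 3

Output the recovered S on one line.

Answer: balloonrotator$

Derivation:
LF mapping: 11 3 13 0 1 4 7 8 5 14 12 9 6 10 2
Walk LF starting at row 3, prepending L[row]:
  step 1: row=3, L[3]='$', prepend. Next row=LF[3]=0
  step 2: row=0, L[0]='r', prepend. Next row=LF[0]=11
  step 3: row=11, L[11]='o', prepend. Next row=LF[11]=9
  step 4: row=9, L[9]='t', prepend. Next row=LF[9]=14
  step 5: row=14, L[14]='a', prepend. Next row=LF[14]=2
  step 6: row=2, L[2]='t', prepend. Next row=LF[2]=13
  step 7: row=13, L[13]='o', prepend. Next row=LF[13]=10
  step 8: row=10, L[10]='r', prepend. Next row=LF[10]=12
  step 9: row=12, L[12]='n', prepend. Next row=LF[12]=6
  step 10: row=6, L[6]='o', prepend. Next row=LF[6]=7
  step 11: row=7, L[7]='o', prepend. Next row=LF[7]=8
  step 12: row=8, L[8]='l', prepend. Next row=LF[8]=5
  step 13: row=5, L[5]='l', prepend. Next row=LF[5]=4
  step 14: row=4, L[4]='a', prepend. Next row=LF[4]=1
  step 15: row=1, L[1]='b', prepend. Next row=LF[1]=3
Reversed output: balloonrotator$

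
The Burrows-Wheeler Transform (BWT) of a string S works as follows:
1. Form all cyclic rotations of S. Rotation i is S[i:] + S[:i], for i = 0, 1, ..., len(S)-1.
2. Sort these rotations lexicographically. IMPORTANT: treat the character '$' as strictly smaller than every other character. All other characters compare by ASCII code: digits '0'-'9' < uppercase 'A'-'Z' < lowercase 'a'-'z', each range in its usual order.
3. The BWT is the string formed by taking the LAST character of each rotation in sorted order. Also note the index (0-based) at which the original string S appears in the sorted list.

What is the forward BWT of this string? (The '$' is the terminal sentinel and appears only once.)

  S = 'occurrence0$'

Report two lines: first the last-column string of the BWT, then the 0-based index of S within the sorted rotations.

Answer: 0eonccre$ruc
8

Derivation:
All 12 rotations (rotation i = S[i:]+S[:i]):
  rot[0] = occurrence0$
  rot[1] = ccurrence0$o
  rot[2] = currence0$oc
  rot[3] = urrence0$occ
  rot[4] = rrence0$occu
  rot[5] = rence0$occur
  rot[6] = ence0$occurr
  rot[7] = nce0$occurre
  rot[8] = ce0$occurren
  rot[9] = e0$occurrenc
  rot[10] = 0$occurrence
  rot[11] = $occurrence0
Sorted (with $ < everything):
  sorted[0] = $occurrence0  (last char: '0')
  sorted[1] = 0$occurrence  (last char: 'e')
  sorted[2] = ccurrence0$o  (last char: 'o')
  sorted[3] = ce0$occurren  (last char: 'n')
  sorted[4] = currence0$oc  (last char: 'c')
  sorted[5] = e0$occurrenc  (last char: 'c')
  sorted[6] = ence0$occurr  (last char: 'r')
  sorted[7] = nce0$occurre  (last char: 'e')
  sorted[8] = occurrence0$  (last char: '$')
  sorted[9] = rence0$occur  (last char: 'r')
  sorted[10] = rrence0$occu  (last char: 'u')
  sorted[11] = urrence0$occ  (last char: 'c')
Last column: 0eonccre$ruc
Original string S is at sorted index 8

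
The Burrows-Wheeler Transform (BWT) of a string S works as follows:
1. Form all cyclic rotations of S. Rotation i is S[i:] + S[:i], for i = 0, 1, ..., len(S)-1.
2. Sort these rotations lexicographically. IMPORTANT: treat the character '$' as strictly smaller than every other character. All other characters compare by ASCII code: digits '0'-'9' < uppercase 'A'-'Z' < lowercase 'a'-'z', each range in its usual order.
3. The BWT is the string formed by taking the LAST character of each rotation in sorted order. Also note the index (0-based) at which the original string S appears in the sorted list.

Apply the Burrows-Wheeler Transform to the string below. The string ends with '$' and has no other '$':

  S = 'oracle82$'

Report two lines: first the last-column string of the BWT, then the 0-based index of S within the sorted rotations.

All 9 rotations (rotation i = S[i:]+S[:i]):
  rot[0] = oracle82$
  rot[1] = racle82$o
  rot[2] = acle82$or
  rot[3] = cle82$ora
  rot[4] = le82$orac
  rot[5] = e82$oracl
  rot[6] = 82$oracle
  rot[7] = 2$oracle8
  rot[8] = $oracle82
Sorted (with $ < everything):
  sorted[0] = $oracle82  (last char: '2')
  sorted[1] = 2$oracle8  (last char: '8')
  sorted[2] = 82$oracle  (last char: 'e')
  sorted[3] = acle82$or  (last char: 'r')
  sorted[4] = cle82$ora  (last char: 'a')
  sorted[5] = e82$oracl  (last char: 'l')
  sorted[6] = le82$orac  (last char: 'c')
  sorted[7] = oracle82$  (last char: '$')
  sorted[8] = racle82$o  (last char: 'o')
Last column: 28eralc$o
Original string S is at sorted index 7

Answer: 28eralc$o
7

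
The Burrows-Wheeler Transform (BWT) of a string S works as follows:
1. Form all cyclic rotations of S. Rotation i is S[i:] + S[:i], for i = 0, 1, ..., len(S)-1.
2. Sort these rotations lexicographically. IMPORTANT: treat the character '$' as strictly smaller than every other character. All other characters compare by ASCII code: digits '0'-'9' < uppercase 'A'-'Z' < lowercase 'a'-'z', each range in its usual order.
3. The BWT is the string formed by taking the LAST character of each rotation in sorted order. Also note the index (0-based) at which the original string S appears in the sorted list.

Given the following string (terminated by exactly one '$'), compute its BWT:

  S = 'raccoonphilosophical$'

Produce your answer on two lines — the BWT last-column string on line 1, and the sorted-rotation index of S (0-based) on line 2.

All 21 rotations (rotation i = S[i:]+S[:i]):
  rot[0] = raccoonphilosophical$
  rot[1] = accoonphilosophical$r
  rot[2] = ccoonphilosophical$ra
  rot[3] = coonphilosophical$rac
  rot[4] = oonphilosophical$racc
  rot[5] = onphilosophical$racco
  rot[6] = nphilosophical$raccoo
  rot[7] = philosophical$raccoon
  rot[8] = hilosophical$raccoonp
  rot[9] = ilosophical$raccoonph
  rot[10] = losophical$raccoonphi
  rot[11] = osophical$raccoonphil
  rot[12] = sophical$raccoonphilo
  rot[13] = ophical$raccoonphilos
  rot[14] = phical$raccoonphiloso
  rot[15] = hical$raccoonphilosop
  rot[16] = ical$raccoonphilosoph
  rot[17] = cal$raccoonphilosophi
  rot[18] = al$raccoonphilosophic
  rot[19] = l$raccoonphilosophica
  rot[20] = $raccoonphilosophical
Sorted (with $ < everything):
  sorted[0] = $raccoonphilosophical  (last char: 'l')
  sorted[1] = accoonphilosophical$r  (last char: 'r')
  sorted[2] = al$raccoonphilosophic  (last char: 'c')
  sorted[3] = cal$raccoonphilosophi  (last char: 'i')
  sorted[4] = ccoonphilosophical$ra  (last char: 'a')
  sorted[5] = coonphilosophical$rac  (last char: 'c')
  sorted[6] = hical$raccoonphilosop  (last char: 'p')
  sorted[7] = hilosophical$raccoonp  (last char: 'p')
  sorted[8] = ical$raccoonphilosoph  (last char: 'h')
  sorted[9] = ilosophical$raccoonph  (last char: 'h')
  sorted[10] = l$raccoonphilosophica  (last char: 'a')
  sorted[11] = losophical$raccoonphi  (last char: 'i')
  sorted[12] = nphilosophical$raccoo  (last char: 'o')
  sorted[13] = onphilosophical$racco  (last char: 'o')
  sorted[14] = oonphilosophical$racc  (last char: 'c')
  sorted[15] = ophical$raccoonphilos  (last char: 's')
  sorted[16] = osophical$raccoonphil  (last char: 'l')
  sorted[17] = phical$raccoonphiloso  (last char: 'o')
  sorted[18] = philosophical$raccoon  (last char: 'n')
  sorted[19] = raccoonphilosophical$  (last char: '$')
  sorted[20] = sophical$raccoonphilo  (last char: 'o')
Last column: lrciacpphhaioocslon$o
Original string S is at sorted index 19

Answer: lrciacpphhaioocslon$o
19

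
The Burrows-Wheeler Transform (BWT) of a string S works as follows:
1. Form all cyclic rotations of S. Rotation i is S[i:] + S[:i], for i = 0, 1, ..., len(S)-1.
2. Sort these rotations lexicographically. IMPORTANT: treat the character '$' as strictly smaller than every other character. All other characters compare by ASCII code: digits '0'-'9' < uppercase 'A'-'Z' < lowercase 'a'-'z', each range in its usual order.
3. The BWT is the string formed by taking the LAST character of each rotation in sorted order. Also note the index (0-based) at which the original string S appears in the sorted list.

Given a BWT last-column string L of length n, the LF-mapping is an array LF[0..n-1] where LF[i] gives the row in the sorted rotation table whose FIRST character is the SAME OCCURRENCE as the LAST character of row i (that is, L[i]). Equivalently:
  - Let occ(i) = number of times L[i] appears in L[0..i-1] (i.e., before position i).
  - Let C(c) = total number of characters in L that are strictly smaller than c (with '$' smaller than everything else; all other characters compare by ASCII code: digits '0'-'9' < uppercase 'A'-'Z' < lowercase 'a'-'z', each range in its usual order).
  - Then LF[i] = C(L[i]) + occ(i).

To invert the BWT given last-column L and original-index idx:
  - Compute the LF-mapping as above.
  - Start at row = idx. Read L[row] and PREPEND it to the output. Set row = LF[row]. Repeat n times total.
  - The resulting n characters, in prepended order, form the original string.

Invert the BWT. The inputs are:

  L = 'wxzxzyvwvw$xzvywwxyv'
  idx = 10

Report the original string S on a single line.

Answer: xvwwwyzvzxxvxzvwyyw$

Derivation:
LF mapping: 5 10 17 11 18 14 1 6 2 7 0 12 19 3 15 8 9 13 16 4
Walk LF starting at row 10, prepending L[row]:
  step 1: row=10, L[10]='$', prepend. Next row=LF[10]=0
  step 2: row=0, L[0]='w', prepend. Next row=LF[0]=5
  step 3: row=5, L[5]='y', prepend. Next row=LF[5]=14
  step 4: row=14, L[14]='y', prepend. Next row=LF[14]=15
  step 5: row=15, L[15]='w', prepend. Next row=LF[15]=8
  step 6: row=8, L[8]='v', prepend. Next row=LF[8]=2
  step 7: row=2, L[2]='z', prepend. Next row=LF[2]=17
  step 8: row=17, L[17]='x', prepend. Next row=LF[17]=13
  step 9: row=13, L[13]='v', prepend. Next row=LF[13]=3
  step 10: row=3, L[3]='x', prepend. Next row=LF[3]=11
  step 11: row=11, L[11]='x', prepend. Next row=LF[11]=12
  step 12: row=12, L[12]='z', prepend. Next row=LF[12]=19
  step 13: row=19, L[19]='v', prepend. Next row=LF[19]=4
  step 14: row=4, L[4]='z', prepend. Next row=LF[4]=18
  step 15: row=18, L[18]='y', prepend. Next row=LF[18]=16
  step 16: row=16, L[16]='w', prepend. Next row=LF[16]=9
  step 17: row=9, L[9]='w', prepend. Next row=LF[9]=7
  step 18: row=7, L[7]='w', prepend. Next row=LF[7]=6
  step 19: row=6, L[6]='v', prepend. Next row=LF[6]=1
  step 20: row=1, L[1]='x', prepend. Next row=LF[1]=10
Reversed output: xvwwwyzvzxxvxzvwyyw$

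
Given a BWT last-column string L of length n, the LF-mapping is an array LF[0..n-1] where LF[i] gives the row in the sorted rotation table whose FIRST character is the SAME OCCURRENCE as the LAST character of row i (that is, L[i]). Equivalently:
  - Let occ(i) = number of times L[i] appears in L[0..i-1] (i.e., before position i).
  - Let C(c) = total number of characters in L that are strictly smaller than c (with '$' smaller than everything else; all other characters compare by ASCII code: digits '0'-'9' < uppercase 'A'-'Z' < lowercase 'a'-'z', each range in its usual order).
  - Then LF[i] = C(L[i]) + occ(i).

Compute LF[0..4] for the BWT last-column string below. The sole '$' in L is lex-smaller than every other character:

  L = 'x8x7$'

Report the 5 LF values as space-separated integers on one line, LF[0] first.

Answer: 3 2 4 1 0

Derivation:
Char counts: '$':1, '7':1, '8':1, 'x':2
C (first-col start): C('$')=0, C('7')=1, C('8')=2, C('x')=3
L[0]='x': occ=0, LF[0]=C('x')+0=3+0=3
L[1]='8': occ=0, LF[1]=C('8')+0=2+0=2
L[2]='x': occ=1, LF[2]=C('x')+1=3+1=4
L[3]='7': occ=0, LF[3]=C('7')+0=1+0=1
L[4]='$': occ=0, LF[4]=C('$')+0=0+0=0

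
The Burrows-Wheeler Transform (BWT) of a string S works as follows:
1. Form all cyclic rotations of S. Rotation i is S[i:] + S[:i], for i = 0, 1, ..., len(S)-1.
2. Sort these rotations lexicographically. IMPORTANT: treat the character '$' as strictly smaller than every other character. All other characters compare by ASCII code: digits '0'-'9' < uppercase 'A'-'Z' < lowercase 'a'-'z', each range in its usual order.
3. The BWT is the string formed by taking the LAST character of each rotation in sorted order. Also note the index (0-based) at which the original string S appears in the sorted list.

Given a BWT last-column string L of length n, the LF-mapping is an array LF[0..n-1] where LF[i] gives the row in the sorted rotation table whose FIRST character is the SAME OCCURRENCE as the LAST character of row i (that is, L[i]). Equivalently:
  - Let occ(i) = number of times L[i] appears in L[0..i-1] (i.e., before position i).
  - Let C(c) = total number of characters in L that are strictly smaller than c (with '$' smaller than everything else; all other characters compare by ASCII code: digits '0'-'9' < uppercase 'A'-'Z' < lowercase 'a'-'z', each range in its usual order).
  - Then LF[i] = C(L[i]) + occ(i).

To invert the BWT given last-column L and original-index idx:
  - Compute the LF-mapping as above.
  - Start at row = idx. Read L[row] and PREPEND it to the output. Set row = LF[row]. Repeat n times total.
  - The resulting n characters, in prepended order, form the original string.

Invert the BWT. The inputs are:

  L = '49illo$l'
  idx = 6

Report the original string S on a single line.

Answer: lolli94$

Derivation:
LF mapping: 1 2 3 4 5 7 0 6
Walk LF starting at row 6, prepending L[row]:
  step 1: row=6, L[6]='$', prepend. Next row=LF[6]=0
  step 2: row=0, L[0]='4', prepend. Next row=LF[0]=1
  step 3: row=1, L[1]='9', prepend. Next row=LF[1]=2
  step 4: row=2, L[2]='i', prepend. Next row=LF[2]=3
  step 5: row=3, L[3]='l', prepend. Next row=LF[3]=4
  step 6: row=4, L[4]='l', prepend. Next row=LF[4]=5
  step 7: row=5, L[5]='o', prepend. Next row=LF[5]=7
  step 8: row=7, L[7]='l', prepend. Next row=LF[7]=6
Reversed output: lolli94$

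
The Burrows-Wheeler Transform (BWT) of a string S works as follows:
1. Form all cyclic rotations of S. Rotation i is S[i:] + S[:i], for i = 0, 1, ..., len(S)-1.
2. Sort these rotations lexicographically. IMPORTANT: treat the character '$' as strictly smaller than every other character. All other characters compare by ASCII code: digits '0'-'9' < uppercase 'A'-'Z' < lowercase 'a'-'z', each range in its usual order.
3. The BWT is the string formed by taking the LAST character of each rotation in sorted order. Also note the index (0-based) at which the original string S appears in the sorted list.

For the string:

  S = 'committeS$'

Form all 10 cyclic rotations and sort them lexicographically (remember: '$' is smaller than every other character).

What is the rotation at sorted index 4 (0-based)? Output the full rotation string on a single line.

All 10 rotations (rotation i = S[i:]+S[:i]):
  rot[0] = committeS$
  rot[1] = ommitteS$c
  rot[2] = mmitteS$co
  rot[3] = mitteS$com
  rot[4] = itteS$comm
  rot[5] = tteS$commi
  rot[6] = teS$commit
  rot[7] = eS$committ
  rot[8] = S$committe
  rot[9] = $committeS
Sorted (with $ < everything):
  sorted[0] = $committeS
  sorted[1] = S$committe
  sorted[2] = committeS$
  sorted[3] = eS$committ
  sorted[4] = itteS$comm
  sorted[5] = mitteS$com
  sorted[6] = mmitteS$co
  sorted[7] = ommitteS$c
  sorted[8] = teS$commit
  sorted[9] = tteS$commi
sorted[4] = itteS$comm

Answer: itteS$comm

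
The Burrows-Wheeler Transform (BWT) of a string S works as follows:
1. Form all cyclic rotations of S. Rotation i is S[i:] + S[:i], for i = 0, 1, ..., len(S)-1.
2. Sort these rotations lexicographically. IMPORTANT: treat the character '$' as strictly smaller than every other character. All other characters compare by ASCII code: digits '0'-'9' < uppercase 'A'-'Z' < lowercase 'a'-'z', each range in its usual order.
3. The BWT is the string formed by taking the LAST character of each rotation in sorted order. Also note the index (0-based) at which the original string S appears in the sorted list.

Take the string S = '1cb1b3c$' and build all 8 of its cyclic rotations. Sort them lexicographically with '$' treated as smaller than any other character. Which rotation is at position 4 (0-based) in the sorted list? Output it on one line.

All 8 rotations (rotation i = S[i:]+S[:i]):
  rot[0] = 1cb1b3c$
  rot[1] = cb1b3c$1
  rot[2] = b1b3c$1c
  rot[3] = 1b3c$1cb
  rot[4] = b3c$1cb1
  rot[5] = 3c$1cb1b
  rot[6] = c$1cb1b3
  rot[7] = $1cb1b3c
Sorted (with $ < everything):
  sorted[0] = $1cb1b3c
  sorted[1] = 1b3c$1cb
  sorted[2] = 1cb1b3c$
  sorted[3] = 3c$1cb1b
  sorted[4] = b1b3c$1c
  sorted[5] = b3c$1cb1
  sorted[6] = c$1cb1b3
  sorted[7] = cb1b3c$1
sorted[4] = b1b3c$1c

Answer: b1b3c$1c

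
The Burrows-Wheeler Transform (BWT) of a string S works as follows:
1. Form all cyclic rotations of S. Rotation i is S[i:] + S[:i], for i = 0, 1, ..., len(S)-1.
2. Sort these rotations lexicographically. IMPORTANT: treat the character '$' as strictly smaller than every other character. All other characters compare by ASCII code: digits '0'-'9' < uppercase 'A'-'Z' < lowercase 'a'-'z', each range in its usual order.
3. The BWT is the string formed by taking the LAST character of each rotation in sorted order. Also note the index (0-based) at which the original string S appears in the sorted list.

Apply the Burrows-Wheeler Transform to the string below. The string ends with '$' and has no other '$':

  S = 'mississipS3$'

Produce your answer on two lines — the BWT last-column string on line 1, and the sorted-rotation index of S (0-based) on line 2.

All 12 rotations (rotation i = S[i:]+S[:i]):
  rot[0] = mississipS3$
  rot[1] = ississipS3$m
  rot[2] = ssissipS3$mi
  rot[3] = sissipS3$mis
  rot[4] = issipS3$miss
  rot[5] = ssipS3$missi
  rot[6] = sipS3$missis
  rot[7] = ipS3$mississ
  rot[8] = pS3$mississi
  rot[9] = S3$mississip
  rot[10] = 3$mississipS
  rot[11] = $mississipS3
Sorted (with $ < everything):
  sorted[0] = $mississipS3  (last char: '3')
  sorted[1] = 3$mississipS  (last char: 'S')
  sorted[2] = S3$mississip  (last char: 'p')
  sorted[3] = ipS3$mississ  (last char: 's')
  sorted[4] = issipS3$miss  (last char: 's')
  sorted[5] = ississipS3$m  (last char: 'm')
  sorted[6] = mississipS3$  (last char: '$')
  sorted[7] = pS3$mississi  (last char: 'i')
  sorted[8] = sipS3$missis  (last char: 's')
  sorted[9] = sissipS3$mis  (last char: 's')
  sorted[10] = ssipS3$missi  (last char: 'i')
  sorted[11] = ssissipS3$mi  (last char: 'i')
Last column: 3Spssm$issii
Original string S is at sorted index 6

Answer: 3Spssm$issii
6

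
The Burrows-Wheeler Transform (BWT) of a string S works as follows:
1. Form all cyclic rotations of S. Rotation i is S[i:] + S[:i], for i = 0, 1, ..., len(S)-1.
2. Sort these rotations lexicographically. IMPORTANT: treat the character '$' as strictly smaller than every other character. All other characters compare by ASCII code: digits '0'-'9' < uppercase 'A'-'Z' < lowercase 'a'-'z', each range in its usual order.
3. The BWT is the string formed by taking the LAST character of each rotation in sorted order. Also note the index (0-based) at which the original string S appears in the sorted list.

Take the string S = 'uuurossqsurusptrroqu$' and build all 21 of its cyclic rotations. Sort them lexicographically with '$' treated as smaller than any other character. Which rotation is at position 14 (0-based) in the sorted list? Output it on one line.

All 21 rotations (rotation i = S[i:]+S[:i]):
  rot[0] = uuurossqsurusptrroqu$
  rot[1] = uurossqsurusptrroqu$u
  rot[2] = urossqsurusptrroqu$uu
  rot[3] = rossqsurusptrroqu$uuu
  rot[4] = ossqsurusptrroqu$uuur
  rot[5] = ssqsurusptrroqu$uuuro
  rot[6] = sqsurusptrroqu$uuuros
  rot[7] = qsurusptrroqu$uuuross
  rot[8] = surusptrroqu$uuurossq
  rot[9] = urusptrroqu$uuurossqs
  rot[10] = rusptrroqu$uuurossqsu
  rot[11] = usptrroqu$uuurossqsur
  rot[12] = sptrroqu$uuurossqsuru
  rot[13] = ptrroqu$uuurossqsurus
  rot[14] = trroqu$uuurossqsurusp
  rot[15] = rroqu$uuurossqsuruspt
  rot[16] = roqu$uuurossqsurusptr
  rot[17] = oqu$uuurossqsurusptrr
  rot[18] = qu$uuurossqsurusptrro
  rot[19] = u$uuurossqsurusptrroq
  rot[20] = $uuurossqsurusptrroqu
Sorted (with $ < everything):
  sorted[0] = $uuurossqsurusptrroqu
  sorted[1] = oqu$uuurossqsurusptrr
  sorted[2] = ossqsurusptrroqu$uuur
  sorted[3] = ptrroqu$uuurossqsurus
  sorted[4] = qsurusptrroqu$uuuross
  sorted[5] = qu$uuurossqsurusptrro
  sorted[6] = roqu$uuurossqsurusptr
  sorted[7] = rossqsurusptrroqu$uuu
  sorted[8] = rroqu$uuurossqsuruspt
  sorted[9] = rusptrroqu$uuurossqsu
  sorted[10] = sptrroqu$uuurossqsuru
  sorted[11] = sqsurusptrroqu$uuuros
  sorted[12] = ssqsurusptrroqu$uuuro
  sorted[13] = surusptrroqu$uuurossq
  sorted[14] = trroqu$uuurossqsurusp
  sorted[15] = u$uuurossqsurusptrroq
  sorted[16] = urossqsurusptrroqu$uu
  sorted[17] = urusptrroqu$uuurossqs
  sorted[18] = usptrroqu$uuurossqsur
  sorted[19] = uurossqsurusptrroqu$u
  sorted[20] = uuurossqsurusptrroqu$
sorted[14] = trroqu$uuurossqsurusp

Answer: trroqu$uuurossqsurusp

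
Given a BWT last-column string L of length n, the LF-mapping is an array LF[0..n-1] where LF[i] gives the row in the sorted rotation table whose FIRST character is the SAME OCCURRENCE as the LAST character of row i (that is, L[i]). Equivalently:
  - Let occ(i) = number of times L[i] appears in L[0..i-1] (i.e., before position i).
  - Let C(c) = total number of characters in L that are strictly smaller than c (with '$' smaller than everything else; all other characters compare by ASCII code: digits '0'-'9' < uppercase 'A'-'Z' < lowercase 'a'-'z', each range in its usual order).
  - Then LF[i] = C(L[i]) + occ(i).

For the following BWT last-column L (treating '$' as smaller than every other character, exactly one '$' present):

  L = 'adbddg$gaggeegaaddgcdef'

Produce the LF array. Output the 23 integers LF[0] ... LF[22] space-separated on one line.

Char counts: '$':1, 'a':4, 'b':1, 'c':1, 'd':6, 'e':3, 'f':1, 'g':6
C (first-col start): C('$')=0, C('a')=1, C('b')=5, C('c')=6, C('d')=7, C('e')=13, C('f')=16, C('g')=17
L[0]='a': occ=0, LF[0]=C('a')+0=1+0=1
L[1]='d': occ=0, LF[1]=C('d')+0=7+0=7
L[2]='b': occ=0, LF[2]=C('b')+0=5+0=5
L[3]='d': occ=1, LF[3]=C('d')+1=7+1=8
L[4]='d': occ=2, LF[4]=C('d')+2=7+2=9
L[5]='g': occ=0, LF[5]=C('g')+0=17+0=17
L[6]='$': occ=0, LF[6]=C('$')+0=0+0=0
L[7]='g': occ=1, LF[7]=C('g')+1=17+1=18
L[8]='a': occ=1, LF[8]=C('a')+1=1+1=2
L[9]='g': occ=2, LF[9]=C('g')+2=17+2=19
L[10]='g': occ=3, LF[10]=C('g')+3=17+3=20
L[11]='e': occ=0, LF[11]=C('e')+0=13+0=13
L[12]='e': occ=1, LF[12]=C('e')+1=13+1=14
L[13]='g': occ=4, LF[13]=C('g')+4=17+4=21
L[14]='a': occ=2, LF[14]=C('a')+2=1+2=3
L[15]='a': occ=3, LF[15]=C('a')+3=1+3=4
L[16]='d': occ=3, LF[16]=C('d')+3=7+3=10
L[17]='d': occ=4, LF[17]=C('d')+4=7+4=11
L[18]='g': occ=5, LF[18]=C('g')+5=17+5=22
L[19]='c': occ=0, LF[19]=C('c')+0=6+0=6
L[20]='d': occ=5, LF[20]=C('d')+5=7+5=12
L[21]='e': occ=2, LF[21]=C('e')+2=13+2=15
L[22]='f': occ=0, LF[22]=C('f')+0=16+0=16

Answer: 1 7 5 8 9 17 0 18 2 19 20 13 14 21 3 4 10 11 22 6 12 15 16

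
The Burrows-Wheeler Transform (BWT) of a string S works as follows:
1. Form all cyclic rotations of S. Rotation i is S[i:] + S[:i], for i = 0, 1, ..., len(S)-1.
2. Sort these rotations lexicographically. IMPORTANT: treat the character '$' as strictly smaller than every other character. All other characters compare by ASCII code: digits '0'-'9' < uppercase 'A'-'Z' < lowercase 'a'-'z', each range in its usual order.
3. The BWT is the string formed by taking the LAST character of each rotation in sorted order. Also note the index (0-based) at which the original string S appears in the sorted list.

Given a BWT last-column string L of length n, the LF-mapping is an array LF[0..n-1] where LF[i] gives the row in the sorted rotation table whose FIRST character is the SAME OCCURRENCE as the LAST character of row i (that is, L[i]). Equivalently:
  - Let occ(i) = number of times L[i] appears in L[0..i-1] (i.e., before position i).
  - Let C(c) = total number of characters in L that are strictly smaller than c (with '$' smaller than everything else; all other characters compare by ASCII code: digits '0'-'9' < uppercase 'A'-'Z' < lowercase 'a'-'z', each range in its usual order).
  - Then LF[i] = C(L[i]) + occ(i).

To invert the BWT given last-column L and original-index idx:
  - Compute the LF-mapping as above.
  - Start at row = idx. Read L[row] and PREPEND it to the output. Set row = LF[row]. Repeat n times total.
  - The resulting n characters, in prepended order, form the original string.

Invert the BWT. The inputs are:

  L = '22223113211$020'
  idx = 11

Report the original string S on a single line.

Answer: 22023112112032$

Derivation:
LF mapping: 7 8 9 10 13 3 4 14 11 5 6 0 1 12 2
Walk LF starting at row 11, prepending L[row]:
  step 1: row=11, L[11]='$', prepend. Next row=LF[11]=0
  step 2: row=0, L[0]='2', prepend. Next row=LF[0]=7
  step 3: row=7, L[7]='3', prepend. Next row=LF[7]=14
  step 4: row=14, L[14]='0', prepend. Next row=LF[14]=2
  step 5: row=2, L[2]='2', prepend. Next row=LF[2]=9
  step 6: row=9, L[9]='1', prepend. Next row=LF[9]=5
  step 7: row=5, L[5]='1', prepend. Next row=LF[5]=3
  step 8: row=3, L[3]='2', prepend. Next row=LF[3]=10
  step 9: row=10, L[10]='1', prepend. Next row=LF[10]=6
  step 10: row=6, L[6]='1', prepend. Next row=LF[6]=4
  step 11: row=4, L[4]='3', prepend. Next row=LF[4]=13
  step 12: row=13, L[13]='2', prepend. Next row=LF[13]=12
  step 13: row=12, L[12]='0', prepend. Next row=LF[12]=1
  step 14: row=1, L[1]='2', prepend. Next row=LF[1]=8
  step 15: row=8, L[8]='2', prepend. Next row=LF[8]=11
Reversed output: 22023112112032$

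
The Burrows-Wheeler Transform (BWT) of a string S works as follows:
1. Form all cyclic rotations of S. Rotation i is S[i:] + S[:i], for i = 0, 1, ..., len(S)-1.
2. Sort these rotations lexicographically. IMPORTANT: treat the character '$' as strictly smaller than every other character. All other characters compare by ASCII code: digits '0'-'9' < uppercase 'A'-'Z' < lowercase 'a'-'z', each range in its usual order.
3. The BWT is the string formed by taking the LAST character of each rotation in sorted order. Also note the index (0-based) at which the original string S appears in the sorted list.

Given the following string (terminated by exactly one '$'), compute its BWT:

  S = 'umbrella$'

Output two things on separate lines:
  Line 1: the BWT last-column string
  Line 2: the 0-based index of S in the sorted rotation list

Answer: almrleub$
8

Derivation:
All 9 rotations (rotation i = S[i:]+S[:i]):
  rot[0] = umbrella$
  rot[1] = mbrella$u
  rot[2] = brella$um
  rot[3] = rella$umb
  rot[4] = ella$umbr
  rot[5] = lla$umbre
  rot[6] = la$umbrel
  rot[7] = a$umbrell
  rot[8] = $umbrella
Sorted (with $ < everything):
  sorted[0] = $umbrella  (last char: 'a')
  sorted[1] = a$umbrell  (last char: 'l')
  sorted[2] = brella$um  (last char: 'm')
  sorted[3] = ella$umbr  (last char: 'r')
  sorted[4] = la$umbrel  (last char: 'l')
  sorted[5] = lla$umbre  (last char: 'e')
  sorted[6] = mbrella$u  (last char: 'u')
  sorted[7] = rella$umb  (last char: 'b')
  sorted[8] = umbrella$  (last char: '$')
Last column: almrleub$
Original string S is at sorted index 8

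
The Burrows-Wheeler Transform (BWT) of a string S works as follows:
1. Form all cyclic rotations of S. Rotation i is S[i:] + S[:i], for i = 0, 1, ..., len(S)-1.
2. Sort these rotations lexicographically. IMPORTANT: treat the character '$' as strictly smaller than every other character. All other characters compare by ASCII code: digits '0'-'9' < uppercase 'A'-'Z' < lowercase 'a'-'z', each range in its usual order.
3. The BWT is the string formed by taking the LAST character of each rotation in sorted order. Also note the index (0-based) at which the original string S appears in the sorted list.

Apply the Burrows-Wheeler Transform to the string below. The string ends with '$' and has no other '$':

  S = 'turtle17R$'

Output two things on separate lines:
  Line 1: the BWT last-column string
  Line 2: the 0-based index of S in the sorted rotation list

Answer: Re17ltur$t
8

Derivation:
All 10 rotations (rotation i = S[i:]+S[:i]):
  rot[0] = turtle17R$
  rot[1] = urtle17R$t
  rot[2] = rtle17R$tu
  rot[3] = tle17R$tur
  rot[4] = le17R$turt
  rot[5] = e17R$turtl
  rot[6] = 17R$turtle
  rot[7] = 7R$turtle1
  rot[8] = R$turtle17
  rot[9] = $turtle17R
Sorted (with $ < everything):
  sorted[0] = $turtle17R  (last char: 'R')
  sorted[1] = 17R$turtle  (last char: 'e')
  sorted[2] = 7R$turtle1  (last char: '1')
  sorted[3] = R$turtle17  (last char: '7')
  sorted[4] = e17R$turtl  (last char: 'l')
  sorted[5] = le17R$turt  (last char: 't')
  sorted[6] = rtle17R$tu  (last char: 'u')
  sorted[7] = tle17R$tur  (last char: 'r')
  sorted[8] = turtle17R$  (last char: '$')
  sorted[9] = urtle17R$t  (last char: 't')
Last column: Re17ltur$t
Original string S is at sorted index 8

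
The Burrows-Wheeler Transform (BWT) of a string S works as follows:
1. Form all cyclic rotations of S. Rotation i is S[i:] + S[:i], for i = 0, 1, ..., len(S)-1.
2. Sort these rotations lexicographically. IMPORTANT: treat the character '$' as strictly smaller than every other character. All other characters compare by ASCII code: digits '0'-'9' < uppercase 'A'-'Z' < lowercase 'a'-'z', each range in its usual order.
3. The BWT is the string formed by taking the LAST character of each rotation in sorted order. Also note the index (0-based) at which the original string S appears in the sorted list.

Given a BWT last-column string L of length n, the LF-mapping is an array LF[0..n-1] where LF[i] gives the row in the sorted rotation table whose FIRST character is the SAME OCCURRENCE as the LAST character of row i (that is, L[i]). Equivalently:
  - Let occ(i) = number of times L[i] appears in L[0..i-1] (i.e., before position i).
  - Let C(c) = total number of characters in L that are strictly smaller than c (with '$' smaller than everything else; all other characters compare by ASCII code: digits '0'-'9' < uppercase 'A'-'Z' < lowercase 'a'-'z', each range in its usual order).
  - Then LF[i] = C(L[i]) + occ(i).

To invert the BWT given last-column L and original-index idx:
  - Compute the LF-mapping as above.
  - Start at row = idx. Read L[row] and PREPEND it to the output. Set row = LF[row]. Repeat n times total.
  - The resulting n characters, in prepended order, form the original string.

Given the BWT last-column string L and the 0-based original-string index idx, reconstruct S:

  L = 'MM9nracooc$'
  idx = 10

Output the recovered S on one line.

Answer: raccoonM9M$

Derivation:
LF mapping: 2 3 1 7 10 4 5 8 9 6 0
Walk LF starting at row 10, prepending L[row]:
  step 1: row=10, L[10]='$', prepend. Next row=LF[10]=0
  step 2: row=0, L[0]='M', prepend. Next row=LF[0]=2
  step 3: row=2, L[2]='9', prepend. Next row=LF[2]=1
  step 4: row=1, L[1]='M', prepend. Next row=LF[1]=3
  step 5: row=3, L[3]='n', prepend. Next row=LF[3]=7
  step 6: row=7, L[7]='o', prepend. Next row=LF[7]=8
  step 7: row=8, L[8]='o', prepend. Next row=LF[8]=9
  step 8: row=9, L[9]='c', prepend. Next row=LF[9]=6
  step 9: row=6, L[6]='c', prepend. Next row=LF[6]=5
  step 10: row=5, L[5]='a', prepend. Next row=LF[5]=4
  step 11: row=4, L[4]='r', prepend. Next row=LF[4]=10
Reversed output: raccoonM9M$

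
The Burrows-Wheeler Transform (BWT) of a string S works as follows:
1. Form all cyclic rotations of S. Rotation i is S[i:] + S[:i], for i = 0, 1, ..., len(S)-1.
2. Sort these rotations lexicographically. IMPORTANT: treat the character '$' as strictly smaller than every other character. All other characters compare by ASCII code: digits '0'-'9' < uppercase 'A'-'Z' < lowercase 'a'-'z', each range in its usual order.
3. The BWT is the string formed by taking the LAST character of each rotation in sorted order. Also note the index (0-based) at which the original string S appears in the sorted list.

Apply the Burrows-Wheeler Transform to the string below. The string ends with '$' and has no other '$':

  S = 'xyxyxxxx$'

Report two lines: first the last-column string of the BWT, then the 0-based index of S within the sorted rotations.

All 9 rotations (rotation i = S[i:]+S[:i]):
  rot[0] = xyxyxxxx$
  rot[1] = yxyxxxx$x
  rot[2] = xyxxxx$xy
  rot[3] = yxxxx$xyx
  rot[4] = xxxx$xyxy
  rot[5] = xxx$xyxyx
  rot[6] = xx$xyxyxx
  rot[7] = x$xyxyxxx
  rot[8] = $xyxyxxxx
Sorted (with $ < everything):
  sorted[0] = $xyxyxxxx  (last char: 'x')
  sorted[1] = x$xyxyxxx  (last char: 'x')
  sorted[2] = xx$xyxyxx  (last char: 'x')
  sorted[3] = xxx$xyxyx  (last char: 'x')
  sorted[4] = xxxx$xyxy  (last char: 'y')
  sorted[5] = xyxxxx$xy  (last char: 'y')
  sorted[6] = xyxyxxxx$  (last char: '$')
  sorted[7] = yxxxx$xyx  (last char: 'x')
  sorted[8] = yxyxxxx$x  (last char: 'x')
Last column: xxxxyy$xx
Original string S is at sorted index 6

Answer: xxxxyy$xx
6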